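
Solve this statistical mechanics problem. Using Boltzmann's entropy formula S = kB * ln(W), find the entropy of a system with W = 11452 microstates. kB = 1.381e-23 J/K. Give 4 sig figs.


Step 1: ln(W) = ln(11452) = 9.346
Step 2: S = kB * ln(W) = 1.381e-23 * 9.346
Step 3: S = 1.291e-22 J/K

1.291e-22


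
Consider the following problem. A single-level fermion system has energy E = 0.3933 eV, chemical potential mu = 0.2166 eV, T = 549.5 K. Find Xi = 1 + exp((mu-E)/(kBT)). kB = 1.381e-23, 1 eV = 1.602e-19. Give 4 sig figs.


Step 1: (mu - E) = 0.2166 - 0.3933 = -0.1767 eV
Step 2: x = (mu-E)*eV/(kB*T) = -0.1767*1.602e-19/(1.381e-23*549.5) = -3.73
Step 3: exp(x) = 0.02399
Step 4: Xi = 1 + 0.02399 = 1.024

1.024


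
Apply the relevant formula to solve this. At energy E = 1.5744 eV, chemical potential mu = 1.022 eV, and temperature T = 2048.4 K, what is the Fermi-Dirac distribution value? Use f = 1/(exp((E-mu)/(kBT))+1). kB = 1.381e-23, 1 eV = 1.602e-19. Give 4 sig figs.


Step 1: (E - mu) = 1.5744 - 1.022 = 0.5524 eV
Step 2: Convert: (E-mu)*eV = 8.849e-20 J
Step 3: x = (E-mu)*eV/(kB*T) = 3.128
Step 4: f = 1/(exp(3.128)+1) = 0.04196

0.04196


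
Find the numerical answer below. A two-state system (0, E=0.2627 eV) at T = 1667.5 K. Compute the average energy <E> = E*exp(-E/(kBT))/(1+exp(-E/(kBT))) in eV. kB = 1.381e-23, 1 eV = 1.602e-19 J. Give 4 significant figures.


Step 1: beta*E = 0.2627*1.602e-19/(1.381e-23*1667.5) = 1.828
Step 2: exp(-beta*E) = 0.1608
Step 3: <E> = 0.2627*0.1608/(1+0.1608) = 0.03639 eV

0.03639


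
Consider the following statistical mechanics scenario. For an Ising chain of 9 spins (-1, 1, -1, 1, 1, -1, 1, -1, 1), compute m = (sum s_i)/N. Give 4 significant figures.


Step 1: Count up spins (+1): 5, down spins (-1): 4
Step 2: Total magnetization M = 5 - 4 = 1
Step 3: m = M/N = 1/9 = 0.1111

0.1111


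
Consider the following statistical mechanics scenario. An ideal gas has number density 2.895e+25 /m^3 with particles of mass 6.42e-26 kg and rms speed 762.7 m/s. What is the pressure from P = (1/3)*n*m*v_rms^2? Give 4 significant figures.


Step 1: v_rms^2 = 762.7^2 = 5.817e+05
Step 2: n*m = 2.895e+25*6.42e-26 = 1.859
Step 3: P = (1/3)*1.859*5.817e+05 = 3.604e+05 Pa

3.604e+05


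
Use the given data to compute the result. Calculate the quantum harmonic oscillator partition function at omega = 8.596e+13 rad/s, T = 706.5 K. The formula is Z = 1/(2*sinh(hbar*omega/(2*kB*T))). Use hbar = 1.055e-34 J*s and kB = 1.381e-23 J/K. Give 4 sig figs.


Step 1: Compute x = hbar*omega/(kB*T) = 1.055e-34*8.596e+13/(1.381e-23*706.5) = 0.9295
Step 2: x/2 = 0.4647
Step 3: sinh(x/2) = 0.4817
Step 4: Z = 1/(2*0.4817) = 1.038

1.038


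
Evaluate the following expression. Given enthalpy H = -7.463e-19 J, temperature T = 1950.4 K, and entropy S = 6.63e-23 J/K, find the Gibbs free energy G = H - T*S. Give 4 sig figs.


Step 1: T*S = 1950.4 * 6.63e-23 = 1.293e-19 J
Step 2: G = H - T*S = -7.463e-19 - 1.293e-19
Step 3: G = -8.756e-19 J

-8.756e-19


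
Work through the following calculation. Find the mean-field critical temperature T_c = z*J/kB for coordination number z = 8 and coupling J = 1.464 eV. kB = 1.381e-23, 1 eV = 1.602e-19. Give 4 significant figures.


Step 1: z*J = 8*1.464 = 11.71 eV
Step 2: Convert to Joules: 11.71*1.602e-19 = 1.876e-18 J
Step 3: T_c = 1.876e-18 / 1.381e-23 = 1.359e+05 K

1.359e+05


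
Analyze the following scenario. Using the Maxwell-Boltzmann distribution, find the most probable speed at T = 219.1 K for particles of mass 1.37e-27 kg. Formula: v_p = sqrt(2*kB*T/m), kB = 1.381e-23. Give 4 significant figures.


Step 1: Numerator = 2*kB*T = 2*1.381e-23*219.1 = 6.052e-21
Step 2: Ratio = 6.052e-21 / 1.37e-27 = 4.417e+06
Step 3: v_p = sqrt(4.417e+06) = 2102 m/s

2102


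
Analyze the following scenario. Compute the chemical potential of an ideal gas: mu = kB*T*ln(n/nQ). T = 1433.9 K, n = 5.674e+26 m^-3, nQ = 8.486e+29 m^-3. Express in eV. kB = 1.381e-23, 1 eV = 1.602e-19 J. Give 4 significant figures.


Step 1: n/nQ = 5.674e+26/8.486e+29 = 0.0006686
Step 2: ln(n/nQ) = -7.31
Step 3: mu = kB*T*ln(n/nQ) = 1.98e-20*-7.31 = -1.448e-19 J
Step 4: Convert to eV: -1.448e-19/1.602e-19 = -0.9036 eV

-0.9036


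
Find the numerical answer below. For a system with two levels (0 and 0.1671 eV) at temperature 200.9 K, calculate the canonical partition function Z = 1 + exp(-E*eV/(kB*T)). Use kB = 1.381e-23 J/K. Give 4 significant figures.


Step 1: Compute beta*E = E*eV/(kB*T) = 0.1671*1.602e-19/(1.381e-23*200.9) = 9.649
Step 2: exp(-beta*E) = exp(-9.649) = 6.451e-05
Step 3: Z = 1 + 6.451e-05 = 1

1


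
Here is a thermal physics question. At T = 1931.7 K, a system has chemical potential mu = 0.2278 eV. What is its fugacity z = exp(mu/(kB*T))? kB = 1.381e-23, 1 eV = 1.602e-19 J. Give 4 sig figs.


Step 1: Convert mu to Joules: 0.2278*1.602e-19 = 3.649e-20 J
Step 2: kB*T = 1.381e-23*1931.7 = 2.668e-20 J
Step 3: mu/(kB*T) = 1.368
Step 4: z = exp(1.368) = 3.927

3.927


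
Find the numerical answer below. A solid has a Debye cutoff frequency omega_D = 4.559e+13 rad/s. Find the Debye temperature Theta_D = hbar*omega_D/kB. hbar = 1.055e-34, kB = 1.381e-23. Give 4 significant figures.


Step 1: hbar*omega_D = 1.055e-34 * 4.559e+13 = 4.81e-21 J
Step 2: Theta_D = 4.81e-21 / 1.381e-23
Step 3: Theta_D = 348.3 K

348.3


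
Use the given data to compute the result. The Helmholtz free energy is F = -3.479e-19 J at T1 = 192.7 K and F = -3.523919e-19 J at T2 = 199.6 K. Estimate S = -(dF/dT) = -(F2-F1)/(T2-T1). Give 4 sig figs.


Step 1: dF = F2 - F1 = -3.523919e-19 - (-3.479e-19) = -4.4919e-21 J
Step 2: dT = T2 - T1 = 199.6 - 192.7 = 6.9 K
Step 3: S = -dF/dT = -(-4.4919e-21)/6.9 = 6.51e-22 J/K

6.51e-22


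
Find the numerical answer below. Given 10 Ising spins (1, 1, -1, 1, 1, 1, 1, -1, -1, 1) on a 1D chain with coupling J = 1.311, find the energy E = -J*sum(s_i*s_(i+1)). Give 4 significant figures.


Step 1: Nearest-neighbor products: 1, -1, -1, 1, 1, 1, -1, 1, -1
Step 2: Sum of products = 1
Step 3: E = -1.311 * 1 = -1.311

-1.311


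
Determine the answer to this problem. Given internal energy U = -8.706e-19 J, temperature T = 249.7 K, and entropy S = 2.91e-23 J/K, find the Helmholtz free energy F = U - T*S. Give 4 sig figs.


Step 1: T*S = 249.7 * 2.91e-23 = 7.266e-21 J
Step 2: F = U - T*S = -8.706e-19 - 7.266e-21
Step 3: F = -8.779e-19 J

-8.779e-19


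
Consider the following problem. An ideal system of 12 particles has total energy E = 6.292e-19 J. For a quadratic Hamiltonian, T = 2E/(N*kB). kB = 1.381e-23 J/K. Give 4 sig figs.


Step 1: Numerator = 2*E = 2*6.292e-19 = 1.258e-18 J
Step 2: Denominator = N*kB = 12*1.381e-23 = 1.657e-22
Step 3: T = 1.258e-18 / 1.657e-22 = 7594 K

7594


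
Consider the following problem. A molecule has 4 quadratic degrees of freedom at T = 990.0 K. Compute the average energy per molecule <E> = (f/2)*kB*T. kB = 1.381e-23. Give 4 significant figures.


Step 1: f/2 = 4/2 = 2
Step 2: kB*T = 1.381e-23 * 990.0 = 1.367e-20
Step 3: <E> = 2 * 1.367e-20 = 2.734e-20 J

2.734e-20


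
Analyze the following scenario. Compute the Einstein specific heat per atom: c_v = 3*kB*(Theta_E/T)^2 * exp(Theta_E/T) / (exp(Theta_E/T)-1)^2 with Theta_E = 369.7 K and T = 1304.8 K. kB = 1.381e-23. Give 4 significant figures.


Step 1: x = Theta_E/T = 369.7/1304.8 = 0.2833
Step 2: x^2 = 0.08028
Step 3: exp(x) = 1.328
Step 4: c_v = 3*1.381e-23*0.08028*1.328/(1.328-1)^2 = 4.115e-23

4.115e-23


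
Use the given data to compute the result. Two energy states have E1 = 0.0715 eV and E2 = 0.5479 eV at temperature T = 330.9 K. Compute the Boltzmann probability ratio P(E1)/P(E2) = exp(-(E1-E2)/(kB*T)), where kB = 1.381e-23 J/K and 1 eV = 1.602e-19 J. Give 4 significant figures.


Step 1: Compute energy difference dE = E1 - E2 = 0.0715 - 0.5479 = -0.4764 eV
Step 2: Convert to Joules: dE_J = -0.4764 * 1.602e-19 = -7.632e-20 J
Step 3: Compute exponent = -dE_J / (kB * T) = -(-7.632e-20) / (1.381e-23 * 330.9) = 16.7
Step 4: P(E1)/P(E2) = exp(16.7) = 1.791e+07

1.791e+07


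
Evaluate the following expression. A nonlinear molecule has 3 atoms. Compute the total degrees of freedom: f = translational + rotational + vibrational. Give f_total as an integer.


Step 1: Translational DOF = 3
Step 2: Rotational DOF (nonlinear) = 3
Step 3: Vibrational DOF = 3*3 - 6 = 3
Step 4: Total = 3 + 3 + 3 = 9

9


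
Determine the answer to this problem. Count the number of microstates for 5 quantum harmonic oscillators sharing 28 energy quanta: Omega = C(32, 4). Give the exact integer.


Step 1: Use binomial coefficient C(32, 4)
Step 2: Numerator = 32! / 28!
Step 3: Denominator = 4!
Step 4: Omega = 35960

35960


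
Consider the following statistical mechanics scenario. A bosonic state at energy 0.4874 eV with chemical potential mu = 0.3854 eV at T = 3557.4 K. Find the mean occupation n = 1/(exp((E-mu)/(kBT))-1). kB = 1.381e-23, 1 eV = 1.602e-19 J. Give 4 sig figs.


Step 1: (E - mu) = 0.102 eV
Step 2: x = (E-mu)*eV/(kB*T) = 0.102*1.602e-19/(1.381e-23*3557.4) = 0.3326
Step 3: exp(x) = 1.395
Step 4: n = 1/(exp(x)-1) = 2.534

2.534


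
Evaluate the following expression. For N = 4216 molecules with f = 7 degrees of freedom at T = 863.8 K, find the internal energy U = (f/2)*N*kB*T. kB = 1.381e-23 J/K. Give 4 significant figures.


Step 1: f/2 = 7/2 = 3.5
Step 2: N*kB*T = 4216*1.381e-23*863.8 = 5.029e-17
Step 3: U = 3.5 * 5.029e-17 = 1.76e-16 J

1.76e-16


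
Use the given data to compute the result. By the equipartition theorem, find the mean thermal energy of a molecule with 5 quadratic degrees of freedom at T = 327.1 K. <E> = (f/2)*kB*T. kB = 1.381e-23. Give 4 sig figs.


Step 1: f/2 = 5/2 = 2.5
Step 2: kB*T = 1.381e-23 * 327.1 = 4.517e-21
Step 3: <E> = 2.5 * 4.517e-21 = 1.129e-20 J

1.129e-20


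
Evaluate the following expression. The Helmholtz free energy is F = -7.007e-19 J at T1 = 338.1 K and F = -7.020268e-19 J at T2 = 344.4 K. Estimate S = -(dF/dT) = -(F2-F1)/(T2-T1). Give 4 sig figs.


Step 1: dF = F2 - F1 = -7.020268e-19 - (-7.007e-19) = -1.3268e-21 J
Step 2: dT = T2 - T1 = 344.4 - 338.1 = 6.3 K
Step 3: S = -dF/dT = -(-1.3268e-21)/6.3 = 2.106e-22 J/K

2.106e-22


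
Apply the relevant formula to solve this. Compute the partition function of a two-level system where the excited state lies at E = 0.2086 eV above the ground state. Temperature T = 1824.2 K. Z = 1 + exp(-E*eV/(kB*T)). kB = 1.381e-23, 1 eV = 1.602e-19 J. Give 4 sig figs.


Step 1: Compute beta*E = E*eV/(kB*T) = 0.2086*1.602e-19/(1.381e-23*1824.2) = 1.327
Step 2: exp(-beta*E) = exp(-1.327) = 0.2654
Step 3: Z = 1 + 0.2654 = 1.265

1.265


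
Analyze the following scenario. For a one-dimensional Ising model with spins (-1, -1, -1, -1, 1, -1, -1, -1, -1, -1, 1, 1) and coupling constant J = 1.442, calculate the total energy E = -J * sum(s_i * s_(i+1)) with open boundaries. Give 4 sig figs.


Step 1: Nearest-neighbor products: 1, 1, 1, -1, -1, 1, 1, 1, 1, -1, 1
Step 2: Sum of products = 5
Step 3: E = -1.442 * 5 = -7.21

-7.21


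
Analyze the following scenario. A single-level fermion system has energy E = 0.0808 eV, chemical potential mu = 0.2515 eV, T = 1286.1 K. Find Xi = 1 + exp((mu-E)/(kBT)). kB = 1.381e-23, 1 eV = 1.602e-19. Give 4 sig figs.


Step 1: (mu - E) = 0.2515 - 0.0808 = 0.1707 eV
Step 2: x = (mu-E)*eV/(kB*T) = 0.1707*1.602e-19/(1.381e-23*1286.1) = 1.54
Step 3: exp(x) = 4.663
Step 4: Xi = 1 + 4.663 = 5.663

5.663


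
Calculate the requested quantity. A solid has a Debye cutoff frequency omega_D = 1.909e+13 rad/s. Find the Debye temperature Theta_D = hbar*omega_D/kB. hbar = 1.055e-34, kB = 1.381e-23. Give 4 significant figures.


Step 1: hbar*omega_D = 1.055e-34 * 1.909e+13 = 2.014e-21 J
Step 2: Theta_D = 2.014e-21 / 1.381e-23
Step 3: Theta_D = 145.8 K

145.8


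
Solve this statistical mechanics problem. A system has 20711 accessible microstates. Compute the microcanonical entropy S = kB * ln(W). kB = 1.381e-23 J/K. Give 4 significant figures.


Step 1: ln(W) = ln(20711) = 9.938
Step 2: S = kB * ln(W) = 1.381e-23 * 9.938
Step 3: S = 1.372e-22 J/K

1.372e-22


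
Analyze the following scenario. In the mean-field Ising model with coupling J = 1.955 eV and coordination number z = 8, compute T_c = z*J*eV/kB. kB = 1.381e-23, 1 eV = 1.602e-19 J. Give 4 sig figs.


Step 1: z*J = 8*1.955 = 15.64 eV
Step 2: Convert to Joules: 15.64*1.602e-19 = 2.506e-18 J
Step 3: T_c = 2.506e-18 / 1.381e-23 = 1.814e+05 K

1.814e+05


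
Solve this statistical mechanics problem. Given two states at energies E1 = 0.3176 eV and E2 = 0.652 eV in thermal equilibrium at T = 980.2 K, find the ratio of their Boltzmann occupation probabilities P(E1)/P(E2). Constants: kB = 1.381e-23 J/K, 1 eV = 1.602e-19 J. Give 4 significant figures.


Step 1: Compute energy difference dE = E1 - E2 = 0.3176 - 0.652 = -0.3344 eV
Step 2: Convert to Joules: dE_J = -0.3344 * 1.602e-19 = -5.357e-20 J
Step 3: Compute exponent = -dE_J / (kB * T) = -(-5.357e-20) / (1.381e-23 * 980.2) = 3.957
Step 4: P(E1)/P(E2) = exp(3.957) = 52.33

52.33


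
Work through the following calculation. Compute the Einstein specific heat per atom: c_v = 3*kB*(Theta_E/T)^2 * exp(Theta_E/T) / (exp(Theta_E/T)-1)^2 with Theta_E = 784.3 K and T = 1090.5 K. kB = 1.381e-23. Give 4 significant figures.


Step 1: x = Theta_E/T = 784.3/1090.5 = 0.7192
Step 2: x^2 = 0.5173
Step 3: exp(x) = 2.053
Step 4: c_v = 3*1.381e-23*0.5173*2.053/(2.053-1)^2 = 3.969e-23

3.969e-23


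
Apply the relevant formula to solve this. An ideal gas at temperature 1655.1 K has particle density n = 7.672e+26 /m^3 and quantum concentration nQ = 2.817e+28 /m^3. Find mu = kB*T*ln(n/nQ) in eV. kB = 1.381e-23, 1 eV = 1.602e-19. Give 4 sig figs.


Step 1: n/nQ = 7.672e+26/2.817e+28 = 0.02723
Step 2: ln(n/nQ) = -3.603
Step 3: mu = kB*T*ln(n/nQ) = 2.286e-20*-3.603 = -8.236e-20 J
Step 4: Convert to eV: -8.236e-20/1.602e-19 = -0.5141 eV

-0.5141


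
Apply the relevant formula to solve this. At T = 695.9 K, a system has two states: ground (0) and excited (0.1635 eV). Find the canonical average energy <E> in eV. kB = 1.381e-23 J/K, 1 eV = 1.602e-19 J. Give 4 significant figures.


Step 1: beta*E = 0.1635*1.602e-19/(1.381e-23*695.9) = 2.725
Step 2: exp(-beta*E) = 0.06552
Step 3: <E> = 0.1635*0.06552/(1+0.06552) = 0.01005 eV

0.01005


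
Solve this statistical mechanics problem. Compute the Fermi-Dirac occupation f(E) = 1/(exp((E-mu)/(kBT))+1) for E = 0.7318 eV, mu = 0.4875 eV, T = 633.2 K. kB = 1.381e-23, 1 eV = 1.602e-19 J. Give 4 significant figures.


Step 1: (E - mu) = 0.7318 - 0.4875 = 0.2443 eV
Step 2: Convert: (E-mu)*eV = 3.914e-20 J
Step 3: x = (E-mu)*eV/(kB*T) = 4.476
Step 4: f = 1/(exp(4.476)+1) = 0.01126

0.01126


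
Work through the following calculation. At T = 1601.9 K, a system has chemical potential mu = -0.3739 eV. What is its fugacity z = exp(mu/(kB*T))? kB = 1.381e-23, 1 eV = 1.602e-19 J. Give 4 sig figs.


Step 1: Convert mu to Joules: -0.3739*1.602e-19 = -5.99e-20 J
Step 2: kB*T = 1.381e-23*1601.9 = 2.212e-20 J
Step 3: mu/(kB*T) = -2.708
Step 4: z = exp(-2.708) = 0.06669

0.06669


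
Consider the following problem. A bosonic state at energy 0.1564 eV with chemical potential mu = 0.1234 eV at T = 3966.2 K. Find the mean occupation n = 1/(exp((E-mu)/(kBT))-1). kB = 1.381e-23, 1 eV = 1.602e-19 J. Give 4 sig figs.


Step 1: (E - mu) = 0.033 eV
Step 2: x = (E-mu)*eV/(kB*T) = 0.033*1.602e-19/(1.381e-23*3966.2) = 0.09652
Step 3: exp(x) = 1.101
Step 4: n = 1/(exp(x)-1) = 9.869

9.869


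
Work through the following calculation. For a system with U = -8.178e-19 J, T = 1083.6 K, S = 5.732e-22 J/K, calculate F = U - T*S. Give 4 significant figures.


Step 1: T*S = 1083.6 * 5.732e-22 = 6.211e-19 J
Step 2: F = U - T*S = -8.178e-19 - 6.211e-19
Step 3: F = -1.439e-18 J

-1.439e-18


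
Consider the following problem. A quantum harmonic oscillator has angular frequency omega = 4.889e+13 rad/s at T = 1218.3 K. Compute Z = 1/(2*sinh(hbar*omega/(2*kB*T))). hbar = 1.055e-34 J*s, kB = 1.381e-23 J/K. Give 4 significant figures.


Step 1: Compute x = hbar*omega/(kB*T) = 1.055e-34*4.889e+13/(1.381e-23*1218.3) = 0.3066
Step 2: x/2 = 0.1533
Step 3: sinh(x/2) = 0.1539
Step 4: Z = 1/(2*0.1539) = 3.249

3.249


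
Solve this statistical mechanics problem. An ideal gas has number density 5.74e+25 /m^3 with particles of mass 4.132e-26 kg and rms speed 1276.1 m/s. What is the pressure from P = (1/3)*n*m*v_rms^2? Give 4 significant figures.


Step 1: v_rms^2 = 1276.1^2 = 1.628e+06
Step 2: n*m = 5.74e+25*4.132e-26 = 2.372
Step 3: P = (1/3)*2.372*1.628e+06 = 1.287e+06 Pa

1.287e+06


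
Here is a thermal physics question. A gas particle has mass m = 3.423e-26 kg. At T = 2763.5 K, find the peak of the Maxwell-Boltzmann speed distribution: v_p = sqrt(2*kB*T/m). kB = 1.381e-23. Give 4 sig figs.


Step 1: Numerator = 2*kB*T = 2*1.381e-23*2763.5 = 7.633e-20
Step 2: Ratio = 7.633e-20 / 3.423e-26 = 2.23e+06
Step 3: v_p = sqrt(2.23e+06) = 1493 m/s

1493


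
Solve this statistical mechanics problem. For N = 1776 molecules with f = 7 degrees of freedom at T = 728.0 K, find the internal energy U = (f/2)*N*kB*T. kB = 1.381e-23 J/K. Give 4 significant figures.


Step 1: f/2 = 7/2 = 3.5
Step 2: N*kB*T = 1776*1.381e-23*728.0 = 1.786e-17
Step 3: U = 3.5 * 1.786e-17 = 6.249e-17 J

6.249e-17


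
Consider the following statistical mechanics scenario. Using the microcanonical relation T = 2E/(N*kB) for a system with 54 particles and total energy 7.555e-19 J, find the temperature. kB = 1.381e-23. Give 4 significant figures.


Step 1: Numerator = 2*E = 2*7.555e-19 = 1.511e-18 J
Step 2: Denominator = N*kB = 54*1.381e-23 = 7.457e-22
Step 3: T = 1.511e-18 / 7.457e-22 = 2026 K

2026


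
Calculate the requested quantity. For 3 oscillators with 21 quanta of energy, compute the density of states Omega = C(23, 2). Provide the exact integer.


Step 1: Use binomial coefficient C(23, 2)
Step 2: Numerator = 23! / 21!
Step 3: Denominator = 2!
Step 4: Omega = 253

253


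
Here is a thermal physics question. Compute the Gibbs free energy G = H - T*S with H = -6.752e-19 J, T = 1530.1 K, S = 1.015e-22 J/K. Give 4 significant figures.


Step 1: T*S = 1530.1 * 1.015e-22 = 1.553e-19 J
Step 2: G = H - T*S = -6.752e-19 - 1.553e-19
Step 3: G = -8.305e-19 J

-8.305e-19


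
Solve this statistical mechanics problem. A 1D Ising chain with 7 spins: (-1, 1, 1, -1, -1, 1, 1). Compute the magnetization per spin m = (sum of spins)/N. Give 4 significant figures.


Step 1: Count up spins (+1): 4, down spins (-1): 3
Step 2: Total magnetization M = 4 - 3 = 1
Step 3: m = M/N = 1/7 = 0.1429

0.1429


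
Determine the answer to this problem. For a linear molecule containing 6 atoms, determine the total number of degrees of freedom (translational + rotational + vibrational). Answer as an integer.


Step 1: Translational DOF = 3
Step 2: Rotational DOF (linear) = 2
Step 3: Vibrational DOF = 3*6 - 5 = 13
Step 4: Total = 3 + 2 + 13 = 18

18


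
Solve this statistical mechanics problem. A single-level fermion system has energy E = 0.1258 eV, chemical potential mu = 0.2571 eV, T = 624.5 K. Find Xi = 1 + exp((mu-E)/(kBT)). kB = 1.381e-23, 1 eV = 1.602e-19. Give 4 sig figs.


Step 1: (mu - E) = 0.2571 - 0.1258 = 0.1313 eV
Step 2: x = (mu-E)*eV/(kB*T) = 0.1313*1.602e-19/(1.381e-23*624.5) = 2.439
Step 3: exp(x) = 11.46
Step 4: Xi = 1 + 11.46 = 12.46

12.46


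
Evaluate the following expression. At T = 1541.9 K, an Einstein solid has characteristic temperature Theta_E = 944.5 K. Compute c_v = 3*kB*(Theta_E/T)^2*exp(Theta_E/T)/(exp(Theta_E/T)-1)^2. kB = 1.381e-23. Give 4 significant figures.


Step 1: x = Theta_E/T = 944.5/1541.9 = 0.6126
Step 2: x^2 = 0.3752
Step 3: exp(x) = 1.845
Step 4: c_v = 3*1.381e-23*0.3752*1.845/(1.845-1)^2 = 4.016e-23

4.016e-23


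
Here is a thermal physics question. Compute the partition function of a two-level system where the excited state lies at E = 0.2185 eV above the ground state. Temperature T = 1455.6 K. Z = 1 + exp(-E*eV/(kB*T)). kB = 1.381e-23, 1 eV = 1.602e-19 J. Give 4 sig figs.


Step 1: Compute beta*E = E*eV/(kB*T) = 0.2185*1.602e-19/(1.381e-23*1455.6) = 1.741
Step 2: exp(-beta*E) = exp(-1.741) = 0.1753
Step 3: Z = 1 + 0.1753 = 1.175

1.175


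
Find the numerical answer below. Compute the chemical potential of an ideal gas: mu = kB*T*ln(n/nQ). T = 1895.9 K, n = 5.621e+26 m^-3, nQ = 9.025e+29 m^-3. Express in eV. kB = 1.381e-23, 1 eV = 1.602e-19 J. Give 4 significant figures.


Step 1: n/nQ = 5.621e+26/9.025e+29 = 0.0006228
Step 2: ln(n/nQ) = -7.381
Step 3: mu = kB*T*ln(n/nQ) = 2.618e-20*-7.381 = -1.933e-19 J
Step 4: Convert to eV: -1.933e-19/1.602e-19 = -1.206 eV

-1.206


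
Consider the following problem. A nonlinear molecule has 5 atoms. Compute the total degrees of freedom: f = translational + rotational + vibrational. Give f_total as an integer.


Step 1: Translational DOF = 3
Step 2: Rotational DOF (nonlinear) = 3
Step 3: Vibrational DOF = 3*5 - 6 = 9
Step 4: Total = 3 + 3 + 9 = 15

15


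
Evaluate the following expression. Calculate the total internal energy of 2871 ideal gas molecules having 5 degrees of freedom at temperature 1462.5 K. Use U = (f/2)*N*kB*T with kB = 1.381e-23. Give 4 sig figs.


Step 1: f/2 = 5/2 = 2.5
Step 2: N*kB*T = 2871*1.381e-23*1462.5 = 5.799e-17
Step 3: U = 2.5 * 5.799e-17 = 1.45e-16 J

1.45e-16


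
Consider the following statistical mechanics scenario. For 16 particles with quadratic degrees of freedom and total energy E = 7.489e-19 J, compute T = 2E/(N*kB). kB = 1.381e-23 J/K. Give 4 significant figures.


Step 1: Numerator = 2*E = 2*7.489e-19 = 1.498e-18 J
Step 2: Denominator = N*kB = 16*1.381e-23 = 2.21e-22
Step 3: T = 1.498e-18 / 2.21e-22 = 6779 K

6779


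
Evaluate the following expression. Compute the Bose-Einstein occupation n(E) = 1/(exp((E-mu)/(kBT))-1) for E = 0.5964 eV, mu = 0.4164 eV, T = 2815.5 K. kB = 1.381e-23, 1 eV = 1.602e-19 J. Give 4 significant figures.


Step 1: (E - mu) = 0.18 eV
Step 2: x = (E-mu)*eV/(kB*T) = 0.18*1.602e-19/(1.381e-23*2815.5) = 0.7416
Step 3: exp(x) = 2.099
Step 4: n = 1/(exp(x)-1) = 0.9096

0.9096


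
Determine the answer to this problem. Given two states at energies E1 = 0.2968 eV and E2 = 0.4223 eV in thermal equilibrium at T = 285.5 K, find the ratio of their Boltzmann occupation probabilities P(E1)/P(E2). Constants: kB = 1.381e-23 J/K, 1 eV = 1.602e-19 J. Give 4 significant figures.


Step 1: Compute energy difference dE = E1 - E2 = 0.2968 - 0.4223 = -0.1255 eV
Step 2: Convert to Joules: dE_J = -0.1255 * 1.602e-19 = -2.011e-20 J
Step 3: Compute exponent = -dE_J / (kB * T) = -(-2.011e-20) / (1.381e-23 * 285.5) = 5.099
Step 4: P(E1)/P(E2) = exp(5.099) = 163.9

163.9


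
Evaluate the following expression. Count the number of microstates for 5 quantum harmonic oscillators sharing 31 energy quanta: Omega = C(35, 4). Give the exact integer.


Step 1: Use binomial coefficient C(35, 4)
Step 2: Numerator = 35! / 31!
Step 3: Denominator = 4!
Step 4: Omega = 52360

52360


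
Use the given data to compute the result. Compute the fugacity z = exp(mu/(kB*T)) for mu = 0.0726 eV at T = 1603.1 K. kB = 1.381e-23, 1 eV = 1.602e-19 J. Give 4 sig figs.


Step 1: Convert mu to Joules: 0.0726*1.602e-19 = 1.163e-20 J
Step 2: kB*T = 1.381e-23*1603.1 = 2.214e-20 J
Step 3: mu/(kB*T) = 0.5253
Step 4: z = exp(0.5253) = 1.691

1.691


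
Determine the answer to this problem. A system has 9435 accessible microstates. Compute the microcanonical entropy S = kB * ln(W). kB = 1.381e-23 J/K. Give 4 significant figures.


Step 1: ln(W) = ln(9435) = 9.152
Step 2: S = kB * ln(W) = 1.381e-23 * 9.152
Step 3: S = 1.264e-22 J/K

1.264e-22


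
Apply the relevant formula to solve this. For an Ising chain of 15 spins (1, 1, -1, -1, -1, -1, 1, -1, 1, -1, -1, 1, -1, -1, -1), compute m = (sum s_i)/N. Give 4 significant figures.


Step 1: Count up spins (+1): 5, down spins (-1): 10
Step 2: Total magnetization M = 5 - 10 = -5
Step 3: m = M/N = -5/15 = -0.3333

-0.3333


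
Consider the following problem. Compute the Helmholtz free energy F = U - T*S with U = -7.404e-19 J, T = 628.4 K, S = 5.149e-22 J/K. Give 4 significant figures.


Step 1: T*S = 628.4 * 5.149e-22 = 3.236e-19 J
Step 2: F = U - T*S = -7.404e-19 - 3.236e-19
Step 3: F = -1.064e-18 J

-1.064e-18


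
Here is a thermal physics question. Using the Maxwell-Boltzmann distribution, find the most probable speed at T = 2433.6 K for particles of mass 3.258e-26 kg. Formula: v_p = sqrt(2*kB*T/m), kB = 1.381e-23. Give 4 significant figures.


Step 1: Numerator = 2*kB*T = 2*1.381e-23*2433.6 = 6.722e-20
Step 2: Ratio = 6.722e-20 / 3.258e-26 = 2.063e+06
Step 3: v_p = sqrt(2.063e+06) = 1436 m/s

1436


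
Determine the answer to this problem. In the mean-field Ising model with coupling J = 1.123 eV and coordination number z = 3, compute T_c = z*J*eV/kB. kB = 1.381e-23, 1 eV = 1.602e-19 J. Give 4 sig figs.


Step 1: z*J = 3*1.123 = 3.369 eV
Step 2: Convert to Joules: 3.369*1.602e-19 = 5.397e-19 J
Step 3: T_c = 5.397e-19 / 1.381e-23 = 3.908e+04 K

3.908e+04


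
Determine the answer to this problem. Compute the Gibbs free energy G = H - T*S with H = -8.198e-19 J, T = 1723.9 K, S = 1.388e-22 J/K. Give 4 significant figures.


Step 1: T*S = 1723.9 * 1.388e-22 = 2.393e-19 J
Step 2: G = H - T*S = -8.198e-19 - 2.393e-19
Step 3: G = -1.059e-18 J

-1.059e-18


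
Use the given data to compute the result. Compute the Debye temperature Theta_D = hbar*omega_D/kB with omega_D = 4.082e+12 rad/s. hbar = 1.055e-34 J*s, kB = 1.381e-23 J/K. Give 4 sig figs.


Step 1: hbar*omega_D = 1.055e-34 * 4.082e+12 = 4.307e-22 J
Step 2: Theta_D = 4.307e-22 / 1.381e-23
Step 3: Theta_D = 31.18 K

31.18


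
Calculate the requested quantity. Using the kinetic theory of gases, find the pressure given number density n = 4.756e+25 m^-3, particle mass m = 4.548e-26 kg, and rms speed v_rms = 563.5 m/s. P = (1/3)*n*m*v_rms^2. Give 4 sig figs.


Step 1: v_rms^2 = 563.5^2 = 3.175e+05
Step 2: n*m = 4.756e+25*4.548e-26 = 2.163
Step 3: P = (1/3)*2.163*3.175e+05 = 2.289e+05 Pa

2.289e+05


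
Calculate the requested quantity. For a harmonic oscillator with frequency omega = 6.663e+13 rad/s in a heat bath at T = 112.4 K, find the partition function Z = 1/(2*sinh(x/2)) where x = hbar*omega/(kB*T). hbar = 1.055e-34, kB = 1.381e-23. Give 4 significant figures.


Step 1: Compute x = hbar*omega/(kB*T) = 1.055e-34*6.663e+13/(1.381e-23*112.4) = 4.529
Step 2: x/2 = 2.264
Step 3: sinh(x/2) = 4.76
Step 4: Z = 1/(2*4.76) = 0.105

0.105


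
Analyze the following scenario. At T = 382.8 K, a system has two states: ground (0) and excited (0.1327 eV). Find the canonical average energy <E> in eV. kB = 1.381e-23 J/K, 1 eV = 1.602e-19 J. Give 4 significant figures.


Step 1: beta*E = 0.1327*1.602e-19/(1.381e-23*382.8) = 4.021
Step 2: exp(-beta*E) = 0.01793
Step 3: <E> = 0.1327*0.01793/(1+0.01793) = 0.002337 eV

0.002337


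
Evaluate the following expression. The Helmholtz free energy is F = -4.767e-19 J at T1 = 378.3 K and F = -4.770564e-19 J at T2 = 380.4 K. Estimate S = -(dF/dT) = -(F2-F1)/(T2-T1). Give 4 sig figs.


Step 1: dF = F2 - F1 = -4.770564e-19 - (-4.767e-19) = -3.564e-22 J
Step 2: dT = T2 - T1 = 380.4 - 378.3 = 2.1 K
Step 3: S = -dF/dT = -(-3.564e-22)/2.1 = 1.697e-22 J/K

1.697e-22


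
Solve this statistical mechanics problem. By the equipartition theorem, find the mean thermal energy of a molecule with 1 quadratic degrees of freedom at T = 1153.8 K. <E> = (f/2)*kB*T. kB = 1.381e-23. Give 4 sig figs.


Step 1: f/2 = 1/2 = 0.5
Step 2: kB*T = 1.381e-23 * 1153.8 = 1.593e-20
Step 3: <E> = 0.5 * 1.593e-20 = 7.967e-21 J

7.967e-21


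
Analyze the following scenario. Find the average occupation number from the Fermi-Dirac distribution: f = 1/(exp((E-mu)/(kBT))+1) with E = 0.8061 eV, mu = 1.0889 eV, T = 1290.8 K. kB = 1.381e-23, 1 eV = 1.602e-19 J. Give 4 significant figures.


Step 1: (E - mu) = 0.8061 - 1.0889 = -0.2828 eV
Step 2: Convert: (E-mu)*eV = -4.53e-20 J
Step 3: x = (E-mu)*eV/(kB*T) = -2.541
Step 4: f = 1/(exp(-2.541)+1) = 0.927

0.927


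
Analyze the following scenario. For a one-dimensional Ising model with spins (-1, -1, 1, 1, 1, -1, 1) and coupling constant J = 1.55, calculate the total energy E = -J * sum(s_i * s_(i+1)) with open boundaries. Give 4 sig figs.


Step 1: Nearest-neighbor products: 1, -1, 1, 1, -1, -1
Step 2: Sum of products = 0
Step 3: E = -1.55 * 0 = 0

0


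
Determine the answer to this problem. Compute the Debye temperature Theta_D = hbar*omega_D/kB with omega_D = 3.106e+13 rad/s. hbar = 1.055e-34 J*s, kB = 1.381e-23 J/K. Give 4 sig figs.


Step 1: hbar*omega_D = 1.055e-34 * 3.106e+13 = 3.277e-21 J
Step 2: Theta_D = 3.277e-21 / 1.381e-23
Step 3: Theta_D = 237.3 K

237.3


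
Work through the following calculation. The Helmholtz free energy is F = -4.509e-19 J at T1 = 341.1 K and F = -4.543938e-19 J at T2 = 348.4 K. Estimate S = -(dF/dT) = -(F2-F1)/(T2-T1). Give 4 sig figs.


Step 1: dF = F2 - F1 = -4.543938e-19 - (-4.509e-19) = -3.4938e-21 J
Step 2: dT = T2 - T1 = 348.4 - 341.1 = 7.3 K
Step 3: S = -dF/dT = -(-3.4938e-21)/7.3 = 4.786e-22 J/K

4.786e-22


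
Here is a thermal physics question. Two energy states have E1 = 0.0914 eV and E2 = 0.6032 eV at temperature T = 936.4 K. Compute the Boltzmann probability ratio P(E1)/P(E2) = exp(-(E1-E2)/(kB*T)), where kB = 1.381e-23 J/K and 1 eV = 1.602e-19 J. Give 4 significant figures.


Step 1: Compute energy difference dE = E1 - E2 = 0.0914 - 0.6032 = -0.5118 eV
Step 2: Convert to Joules: dE_J = -0.5118 * 1.602e-19 = -8.199e-20 J
Step 3: Compute exponent = -dE_J / (kB * T) = -(-8.199e-20) / (1.381e-23 * 936.4) = 6.34
Step 4: P(E1)/P(E2) = exp(6.34) = 566.9

566.9


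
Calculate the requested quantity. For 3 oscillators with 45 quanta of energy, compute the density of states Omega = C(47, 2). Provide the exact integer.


Step 1: Use binomial coefficient C(47, 2)
Step 2: Numerator = 47! / 45!
Step 3: Denominator = 2!
Step 4: Omega = 1081

1081


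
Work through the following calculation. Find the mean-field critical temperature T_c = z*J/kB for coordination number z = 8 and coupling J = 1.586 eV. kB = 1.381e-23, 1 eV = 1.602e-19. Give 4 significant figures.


Step 1: z*J = 8*1.586 = 12.69 eV
Step 2: Convert to Joules: 12.69*1.602e-19 = 2.033e-18 J
Step 3: T_c = 2.033e-18 / 1.381e-23 = 1.472e+05 K

1.472e+05


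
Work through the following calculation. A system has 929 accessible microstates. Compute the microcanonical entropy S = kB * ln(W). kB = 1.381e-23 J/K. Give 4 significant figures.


Step 1: ln(W) = ln(929) = 6.834
Step 2: S = kB * ln(W) = 1.381e-23 * 6.834
Step 3: S = 9.438e-23 J/K

9.438e-23


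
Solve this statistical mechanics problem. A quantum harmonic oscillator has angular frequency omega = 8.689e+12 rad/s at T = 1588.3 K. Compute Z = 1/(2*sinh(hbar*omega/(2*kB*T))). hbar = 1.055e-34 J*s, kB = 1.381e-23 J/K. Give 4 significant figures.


Step 1: Compute x = hbar*omega/(kB*T) = 1.055e-34*8.689e+12/(1.381e-23*1588.3) = 0.04179
Step 2: x/2 = 0.0209
Step 3: sinh(x/2) = 0.0209
Step 4: Z = 1/(2*0.0209) = 23.93

23.93


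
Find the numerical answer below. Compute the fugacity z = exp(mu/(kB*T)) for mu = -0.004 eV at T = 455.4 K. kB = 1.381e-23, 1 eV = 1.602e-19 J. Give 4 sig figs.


Step 1: Convert mu to Joules: -0.004*1.602e-19 = -6.408e-22 J
Step 2: kB*T = 1.381e-23*455.4 = 6.289e-21 J
Step 3: mu/(kB*T) = -0.1019
Step 4: z = exp(-0.1019) = 0.9031

0.9031


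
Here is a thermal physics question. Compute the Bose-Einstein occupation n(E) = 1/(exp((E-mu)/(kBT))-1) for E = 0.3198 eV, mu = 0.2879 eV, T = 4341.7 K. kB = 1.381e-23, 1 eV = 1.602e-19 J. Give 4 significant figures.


Step 1: (E - mu) = 0.0319 eV
Step 2: x = (E-mu)*eV/(kB*T) = 0.0319*1.602e-19/(1.381e-23*4341.7) = 0.08523
Step 3: exp(x) = 1.089
Step 4: n = 1/(exp(x)-1) = 11.24

11.24


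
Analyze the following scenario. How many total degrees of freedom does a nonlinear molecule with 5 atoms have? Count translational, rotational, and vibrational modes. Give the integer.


Step 1: Translational DOF = 3
Step 2: Rotational DOF (nonlinear) = 3
Step 3: Vibrational DOF = 3*5 - 6 = 9
Step 4: Total = 3 + 3 + 9 = 15

15


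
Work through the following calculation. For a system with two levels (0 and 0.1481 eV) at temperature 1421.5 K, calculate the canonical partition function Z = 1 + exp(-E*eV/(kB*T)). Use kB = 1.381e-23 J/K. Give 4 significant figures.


Step 1: Compute beta*E = E*eV/(kB*T) = 0.1481*1.602e-19/(1.381e-23*1421.5) = 1.209
Step 2: exp(-beta*E) = exp(-1.209) = 0.2986
Step 3: Z = 1 + 0.2986 = 1.299

1.299


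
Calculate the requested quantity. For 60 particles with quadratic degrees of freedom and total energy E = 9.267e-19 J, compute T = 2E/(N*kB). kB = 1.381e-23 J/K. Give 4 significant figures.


Step 1: Numerator = 2*E = 2*9.267e-19 = 1.853e-18 J
Step 2: Denominator = N*kB = 60*1.381e-23 = 8.286e-22
Step 3: T = 1.853e-18 / 8.286e-22 = 2237 K

2237


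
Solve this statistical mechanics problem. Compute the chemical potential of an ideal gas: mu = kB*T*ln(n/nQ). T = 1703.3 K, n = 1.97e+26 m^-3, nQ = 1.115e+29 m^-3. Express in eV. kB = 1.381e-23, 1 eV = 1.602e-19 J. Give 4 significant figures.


Step 1: n/nQ = 1.97e+26/1.115e+29 = 0.001767
Step 2: ln(n/nQ) = -6.339
Step 3: mu = kB*T*ln(n/nQ) = 2.352e-20*-6.339 = -1.491e-19 J
Step 4: Convert to eV: -1.491e-19/1.602e-19 = -0.9307 eV

-0.9307


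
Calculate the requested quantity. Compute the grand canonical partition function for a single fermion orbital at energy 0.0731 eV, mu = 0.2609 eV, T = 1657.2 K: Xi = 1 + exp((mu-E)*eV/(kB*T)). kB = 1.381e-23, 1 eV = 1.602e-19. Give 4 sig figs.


Step 1: (mu - E) = 0.2609 - 0.0731 = 0.1878 eV
Step 2: x = (mu-E)*eV/(kB*T) = 0.1878*1.602e-19/(1.381e-23*1657.2) = 1.315
Step 3: exp(x) = 3.723
Step 4: Xi = 1 + 3.723 = 4.723

4.723


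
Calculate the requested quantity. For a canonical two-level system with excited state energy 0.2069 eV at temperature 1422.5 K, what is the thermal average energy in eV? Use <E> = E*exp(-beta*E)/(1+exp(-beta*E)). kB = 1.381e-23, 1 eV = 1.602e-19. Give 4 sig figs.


Step 1: beta*E = 0.2069*1.602e-19/(1.381e-23*1422.5) = 1.687
Step 2: exp(-beta*E) = 0.185
Step 3: <E> = 0.2069*0.185/(1+0.185) = 0.03231 eV

0.03231


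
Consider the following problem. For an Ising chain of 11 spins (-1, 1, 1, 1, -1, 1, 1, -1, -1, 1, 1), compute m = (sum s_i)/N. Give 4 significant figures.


Step 1: Count up spins (+1): 7, down spins (-1): 4
Step 2: Total magnetization M = 7 - 4 = 3
Step 3: m = M/N = 3/11 = 0.2727

0.2727


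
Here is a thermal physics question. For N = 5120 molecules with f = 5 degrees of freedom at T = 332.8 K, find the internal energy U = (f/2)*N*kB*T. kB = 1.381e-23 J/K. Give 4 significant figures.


Step 1: f/2 = 5/2 = 2.5
Step 2: N*kB*T = 5120*1.381e-23*332.8 = 2.353e-17
Step 3: U = 2.5 * 2.353e-17 = 5.883e-17 J

5.883e-17


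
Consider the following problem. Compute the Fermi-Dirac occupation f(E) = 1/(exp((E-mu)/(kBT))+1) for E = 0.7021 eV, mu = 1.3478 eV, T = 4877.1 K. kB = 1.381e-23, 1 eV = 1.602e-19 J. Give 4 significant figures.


Step 1: (E - mu) = 0.7021 - 1.3478 = -0.6457 eV
Step 2: Convert: (E-mu)*eV = -1.034e-19 J
Step 3: x = (E-mu)*eV/(kB*T) = -1.536
Step 4: f = 1/(exp(-1.536)+1) = 0.8229

0.8229


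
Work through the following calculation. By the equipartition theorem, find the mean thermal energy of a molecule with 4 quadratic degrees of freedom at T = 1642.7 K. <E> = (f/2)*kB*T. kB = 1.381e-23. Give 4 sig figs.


Step 1: f/2 = 4/2 = 2
Step 2: kB*T = 1.381e-23 * 1642.7 = 2.269e-20
Step 3: <E> = 2 * 2.269e-20 = 4.537e-20 J

4.537e-20


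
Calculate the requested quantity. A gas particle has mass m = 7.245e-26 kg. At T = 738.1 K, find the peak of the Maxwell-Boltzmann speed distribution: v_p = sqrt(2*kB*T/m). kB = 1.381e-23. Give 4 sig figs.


Step 1: Numerator = 2*kB*T = 2*1.381e-23*738.1 = 2.039e-20
Step 2: Ratio = 2.039e-20 / 7.245e-26 = 2.814e+05
Step 3: v_p = sqrt(2.814e+05) = 530.5 m/s

530.5


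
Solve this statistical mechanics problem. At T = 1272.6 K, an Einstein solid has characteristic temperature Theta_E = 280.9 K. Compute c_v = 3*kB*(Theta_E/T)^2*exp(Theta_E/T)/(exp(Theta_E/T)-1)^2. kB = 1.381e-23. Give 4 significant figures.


Step 1: x = Theta_E/T = 280.9/1272.6 = 0.2207
Step 2: x^2 = 0.04872
Step 3: exp(x) = 1.247
Step 4: c_v = 3*1.381e-23*0.04872*1.247/(1.247-1)^2 = 4.126e-23

4.126e-23


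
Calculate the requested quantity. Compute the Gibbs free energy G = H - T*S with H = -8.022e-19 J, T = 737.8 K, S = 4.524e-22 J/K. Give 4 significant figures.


Step 1: T*S = 737.8 * 4.524e-22 = 3.338e-19 J
Step 2: G = H - T*S = -8.022e-19 - 3.338e-19
Step 3: G = -1.136e-18 J

-1.136e-18


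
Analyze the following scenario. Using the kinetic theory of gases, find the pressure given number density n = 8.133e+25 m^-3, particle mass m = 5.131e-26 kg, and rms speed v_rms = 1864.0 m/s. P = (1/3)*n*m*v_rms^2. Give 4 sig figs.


Step 1: v_rms^2 = 1864.0^2 = 3.474e+06
Step 2: n*m = 8.133e+25*5.131e-26 = 4.173
Step 3: P = (1/3)*4.173*3.474e+06 = 4.833e+06 Pa

4.833e+06


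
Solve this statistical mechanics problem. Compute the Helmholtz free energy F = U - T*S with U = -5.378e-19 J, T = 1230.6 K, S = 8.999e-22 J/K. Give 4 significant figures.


Step 1: T*S = 1230.6 * 8.999e-22 = 1.107e-18 J
Step 2: F = U - T*S = -5.378e-19 - 1.107e-18
Step 3: F = -1.645e-18 J

-1.645e-18


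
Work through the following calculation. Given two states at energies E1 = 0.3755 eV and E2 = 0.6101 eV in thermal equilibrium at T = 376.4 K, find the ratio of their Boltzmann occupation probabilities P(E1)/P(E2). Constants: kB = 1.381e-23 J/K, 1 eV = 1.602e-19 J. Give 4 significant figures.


Step 1: Compute energy difference dE = E1 - E2 = 0.3755 - 0.6101 = -0.2346 eV
Step 2: Convert to Joules: dE_J = -0.2346 * 1.602e-19 = -3.758e-20 J
Step 3: Compute exponent = -dE_J / (kB * T) = -(-3.758e-20) / (1.381e-23 * 376.4) = 7.23
Step 4: P(E1)/P(E2) = exp(7.23) = 1380

1380


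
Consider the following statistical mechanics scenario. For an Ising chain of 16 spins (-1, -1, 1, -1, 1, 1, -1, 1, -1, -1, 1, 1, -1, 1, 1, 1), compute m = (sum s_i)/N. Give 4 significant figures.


Step 1: Count up spins (+1): 9, down spins (-1): 7
Step 2: Total magnetization M = 9 - 7 = 2
Step 3: m = M/N = 2/16 = 0.125

0.125


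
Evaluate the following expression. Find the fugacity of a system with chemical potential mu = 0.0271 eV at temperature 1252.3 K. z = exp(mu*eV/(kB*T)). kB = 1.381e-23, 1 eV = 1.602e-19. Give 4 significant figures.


Step 1: Convert mu to Joules: 0.0271*1.602e-19 = 4.341e-21 J
Step 2: kB*T = 1.381e-23*1252.3 = 1.729e-20 J
Step 3: mu/(kB*T) = 0.251
Step 4: z = exp(0.251) = 1.285

1.285


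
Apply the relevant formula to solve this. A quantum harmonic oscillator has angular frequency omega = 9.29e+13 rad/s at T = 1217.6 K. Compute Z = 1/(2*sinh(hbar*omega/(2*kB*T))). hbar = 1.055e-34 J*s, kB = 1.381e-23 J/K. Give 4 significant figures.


Step 1: Compute x = hbar*omega/(kB*T) = 1.055e-34*9.29e+13/(1.381e-23*1217.6) = 0.5829
Step 2: x/2 = 0.2914
Step 3: sinh(x/2) = 0.2956
Step 4: Z = 1/(2*0.2956) = 1.692

1.692


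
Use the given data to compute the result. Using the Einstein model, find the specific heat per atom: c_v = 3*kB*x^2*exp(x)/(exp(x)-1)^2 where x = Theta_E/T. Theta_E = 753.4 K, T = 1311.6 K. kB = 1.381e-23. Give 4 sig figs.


Step 1: x = Theta_E/T = 753.4/1311.6 = 0.5744
Step 2: x^2 = 0.33
Step 3: exp(x) = 1.776
Step 4: c_v = 3*1.381e-23*0.33*1.776/(1.776-1)^2 = 4.031e-23

4.031e-23


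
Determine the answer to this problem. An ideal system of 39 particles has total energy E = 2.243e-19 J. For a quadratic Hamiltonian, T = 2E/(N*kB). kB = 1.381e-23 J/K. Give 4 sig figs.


Step 1: Numerator = 2*E = 2*2.243e-19 = 4.486e-19 J
Step 2: Denominator = N*kB = 39*1.381e-23 = 5.386e-22
Step 3: T = 4.486e-19 / 5.386e-22 = 832.9 K

832.9
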